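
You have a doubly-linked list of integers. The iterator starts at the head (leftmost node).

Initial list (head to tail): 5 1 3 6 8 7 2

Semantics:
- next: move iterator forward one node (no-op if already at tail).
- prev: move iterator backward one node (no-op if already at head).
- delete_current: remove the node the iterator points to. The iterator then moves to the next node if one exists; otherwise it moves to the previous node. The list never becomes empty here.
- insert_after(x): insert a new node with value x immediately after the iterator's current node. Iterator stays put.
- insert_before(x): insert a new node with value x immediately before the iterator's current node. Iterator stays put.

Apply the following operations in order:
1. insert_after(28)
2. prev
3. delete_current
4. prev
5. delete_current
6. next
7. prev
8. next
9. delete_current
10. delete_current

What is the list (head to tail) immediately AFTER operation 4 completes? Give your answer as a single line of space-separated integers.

Answer: 28 1 3 6 8 7 2

Derivation:
After 1 (insert_after(28)): list=[5, 28, 1, 3, 6, 8, 7, 2] cursor@5
After 2 (prev): list=[5, 28, 1, 3, 6, 8, 7, 2] cursor@5
After 3 (delete_current): list=[28, 1, 3, 6, 8, 7, 2] cursor@28
After 4 (prev): list=[28, 1, 3, 6, 8, 7, 2] cursor@28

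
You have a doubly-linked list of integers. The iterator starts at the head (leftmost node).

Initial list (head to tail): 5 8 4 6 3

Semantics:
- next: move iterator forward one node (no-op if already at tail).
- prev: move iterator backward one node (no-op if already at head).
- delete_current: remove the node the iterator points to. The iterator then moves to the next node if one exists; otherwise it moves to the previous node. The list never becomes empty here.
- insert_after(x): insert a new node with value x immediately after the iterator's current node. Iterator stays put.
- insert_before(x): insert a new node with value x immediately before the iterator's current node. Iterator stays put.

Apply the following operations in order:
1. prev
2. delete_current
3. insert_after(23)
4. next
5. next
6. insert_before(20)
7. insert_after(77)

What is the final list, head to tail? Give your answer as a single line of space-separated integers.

Answer: 8 23 20 4 77 6 3

Derivation:
After 1 (prev): list=[5, 8, 4, 6, 3] cursor@5
After 2 (delete_current): list=[8, 4, 6, 3] cursor@8
After 3 (insert_after(23)): list=[8, 23, 4, 6, 3] cursor@8
After 4 (next): list=[8, 23, 4, 6, 3] cursor@23
After 5 (next): list=[8, 23, 4, 6, 3] cursor@4
After 6 (insert_before(20)): list=[8, 23, 20, 4, 6, 3] cursor@4
After 7 (insert_after(77)): list=[8, 23, 20, 4, 77, 6, 3] cursor@4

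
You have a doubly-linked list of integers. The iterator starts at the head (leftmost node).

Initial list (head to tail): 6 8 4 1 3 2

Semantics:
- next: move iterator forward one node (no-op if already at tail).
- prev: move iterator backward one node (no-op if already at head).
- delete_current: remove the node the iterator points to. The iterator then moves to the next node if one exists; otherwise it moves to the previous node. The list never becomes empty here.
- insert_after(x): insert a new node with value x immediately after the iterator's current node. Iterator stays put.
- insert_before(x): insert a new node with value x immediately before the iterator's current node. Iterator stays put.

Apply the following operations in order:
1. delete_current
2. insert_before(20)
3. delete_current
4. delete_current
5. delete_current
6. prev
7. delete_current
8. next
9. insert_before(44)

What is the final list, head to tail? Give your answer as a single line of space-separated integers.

Answer: 3 44 2

Derivation:
After 1 (delete_current): list=[8, 4, 1, 3, 2] cursor@8
After 2 (insert_before(20)): list=[20, 8, 4, 1, 3, 2] cursor@8
After 3 (delete_current): list=[20, 4, 1, 3, 2] cursor@4
After 4 (delete_current): list=[20, 1, 3, 2] cursor@1
After 5 (delete_current): list=[20, 3, 2] cursor@3
After 6 (prev): list=[20, 3, 2] cursor@20
After 7 (delete_current): list=[3, 2] cursor@3
After 8 (next): list=[3, 2] cursor@2
After 9 (insert_before(44)): list=[3, 44, 2] cursor@2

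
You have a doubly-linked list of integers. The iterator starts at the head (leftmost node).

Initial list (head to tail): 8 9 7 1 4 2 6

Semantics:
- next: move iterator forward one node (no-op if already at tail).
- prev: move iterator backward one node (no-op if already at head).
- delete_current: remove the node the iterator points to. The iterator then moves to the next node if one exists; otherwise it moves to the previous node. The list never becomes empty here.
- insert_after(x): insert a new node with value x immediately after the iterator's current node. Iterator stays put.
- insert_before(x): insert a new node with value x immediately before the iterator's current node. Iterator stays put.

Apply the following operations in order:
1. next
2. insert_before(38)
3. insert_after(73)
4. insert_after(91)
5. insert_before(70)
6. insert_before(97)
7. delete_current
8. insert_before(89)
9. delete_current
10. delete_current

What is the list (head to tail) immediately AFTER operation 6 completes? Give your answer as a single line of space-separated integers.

After 1 (next): list=[8, 9, 7, 1, 4, 2, 6] cursor@9
After 2 (insert_before(38)): list=[8, 38, 9, 7, 1, 4, 2, 6] cursor@9
After 3 (insert_after(73)): list=[8, 38, 9, 73, 7, 1, 4, 2, 6] cursor@9
After 4 (insert_after(91)): list=[8, 38, 9, 91, 73, 7, 1, 4, 2, 6] cursor@9
After 5 (insert_before(70)): list=[8, 38, 70, 9, 91, 73, 7, 1, 4, 2, 6] cursor@9
After 6 (insert_before(97)): list=[8, 38, 70, 97, 9, 91, 73, 7, 1, 4, 2, 6] cursor@9

Answer: 8 38 70 97 9 91 73 7 1 4 2 6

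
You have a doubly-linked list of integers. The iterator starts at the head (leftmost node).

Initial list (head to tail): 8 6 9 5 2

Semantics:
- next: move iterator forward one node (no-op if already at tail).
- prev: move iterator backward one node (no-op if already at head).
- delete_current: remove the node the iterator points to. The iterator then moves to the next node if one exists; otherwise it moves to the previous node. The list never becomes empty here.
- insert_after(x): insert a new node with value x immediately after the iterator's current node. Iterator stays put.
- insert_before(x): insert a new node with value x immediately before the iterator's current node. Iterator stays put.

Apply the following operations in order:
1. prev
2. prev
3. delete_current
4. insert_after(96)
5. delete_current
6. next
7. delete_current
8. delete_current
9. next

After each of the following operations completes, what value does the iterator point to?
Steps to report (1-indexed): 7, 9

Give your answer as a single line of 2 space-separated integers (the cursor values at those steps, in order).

After 1 (prev): list=[8, 6, 9, 5, 2] cursor@8
After 2 (prev): list=[8, 6, 9, 5, 2] cursor@8
After 3 (delete_current): list=[6, 9, 5, 2] cursor@6
After 4 (insert_after(96)): list=[6, 96, 9, 5, 2] cursor@6
After 5 (delete_current): list=[96, 9, 5, 2] cursor@96
After 6 (next): list=[96, 9, 5, 2] cursor@9
After 7 (delete_current): list=[96, 5, 2] cursor@5
After 8 (delete_current): list=[96, 2] cursor@2
After 9 (next): list=[96, 2] cursor@2

Answer: 5 2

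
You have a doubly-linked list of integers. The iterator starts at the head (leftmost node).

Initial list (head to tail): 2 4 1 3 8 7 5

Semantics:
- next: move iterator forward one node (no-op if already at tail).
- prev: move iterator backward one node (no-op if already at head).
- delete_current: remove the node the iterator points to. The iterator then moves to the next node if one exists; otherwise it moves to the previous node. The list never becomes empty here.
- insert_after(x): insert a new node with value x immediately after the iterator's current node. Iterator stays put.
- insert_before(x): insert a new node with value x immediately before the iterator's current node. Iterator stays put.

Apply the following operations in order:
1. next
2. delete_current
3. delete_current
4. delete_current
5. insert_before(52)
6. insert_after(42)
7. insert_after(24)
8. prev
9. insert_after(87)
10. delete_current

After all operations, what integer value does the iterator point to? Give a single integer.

Answer: 87

Derivation:
After 1 (next): list=[2, 4, 1, 3, 8, 7, 5] cursor@4
After 2 (delete_current): list=[2, 1, 3, 8, 7, 5] cursor@1
After 3 (delete_current): list=[2, 3, 8, 7, 5] cursor@3
After 4 (delete_current): list=[2, 8, 7, 5] cursor@8
After 5 (insert_before(52)): list=[2, 52, 8, 7, 5] cursor@8
After 6 (insert_after(42)): list=[2, 52, 8, 42, 7, 5] cursor@8
After 7 (insert_after(24)): list=[2, 52, 8, 24, 42, 7, 5] cursor@8
After 8 (prev): list=[2, 52, 8, 24, 42, 7, 5] cursor@52
After 9 (insert_after(87)): list=[2, 52, 87, 8, 24, 42, 7, 5] cursor@52
After 10 (delete_current): list=[2, 87, 8, 24, 42, 7, 5] cursor@87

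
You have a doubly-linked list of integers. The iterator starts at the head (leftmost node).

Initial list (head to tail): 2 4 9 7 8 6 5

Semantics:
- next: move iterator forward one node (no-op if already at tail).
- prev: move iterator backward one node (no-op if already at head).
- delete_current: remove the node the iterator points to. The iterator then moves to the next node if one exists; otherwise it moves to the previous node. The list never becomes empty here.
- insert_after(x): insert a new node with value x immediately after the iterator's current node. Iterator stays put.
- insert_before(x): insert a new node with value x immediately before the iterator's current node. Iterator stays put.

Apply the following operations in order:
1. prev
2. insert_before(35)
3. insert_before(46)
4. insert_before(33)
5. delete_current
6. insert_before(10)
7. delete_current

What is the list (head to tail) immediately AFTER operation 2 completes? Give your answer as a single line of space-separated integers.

After 1 (prev): list=[2, 4, 9, 7, 8, 6, 5] cursor@2
After 2 (insert_before(35)): list=[35, 2, 4, 9, 7, 8, 6, 5] cursor@2

Answer: 35 2 4 9 7 8 6 5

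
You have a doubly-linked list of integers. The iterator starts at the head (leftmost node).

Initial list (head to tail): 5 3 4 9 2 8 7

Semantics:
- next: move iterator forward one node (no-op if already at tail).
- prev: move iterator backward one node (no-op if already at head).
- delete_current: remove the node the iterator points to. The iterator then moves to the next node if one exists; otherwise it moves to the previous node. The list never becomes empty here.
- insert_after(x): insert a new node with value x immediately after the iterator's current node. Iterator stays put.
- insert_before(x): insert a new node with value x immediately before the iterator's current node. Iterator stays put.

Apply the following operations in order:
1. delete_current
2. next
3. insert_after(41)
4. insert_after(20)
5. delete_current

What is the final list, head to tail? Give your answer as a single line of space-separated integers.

After 1 (delete_current): list=[3, 4, 9, 2, 8, 7] cursor@3
After 2 (next): list=[3, 4, 9, 2, 8, 7] cursor@4
After 3 (insert_after(41)): list=[3, 4, 41, 9, 2, 8, 7] cursor@4
After 4 (insert_after(20)): list=[3, 4, 20, 41, 9, 2, 8, 7] cursor@4
After 5 (delete_current): list=[3, 20, 41, 9, 2, 8, 7] cursor@20

Answer: 3 20 41 9 2 8 7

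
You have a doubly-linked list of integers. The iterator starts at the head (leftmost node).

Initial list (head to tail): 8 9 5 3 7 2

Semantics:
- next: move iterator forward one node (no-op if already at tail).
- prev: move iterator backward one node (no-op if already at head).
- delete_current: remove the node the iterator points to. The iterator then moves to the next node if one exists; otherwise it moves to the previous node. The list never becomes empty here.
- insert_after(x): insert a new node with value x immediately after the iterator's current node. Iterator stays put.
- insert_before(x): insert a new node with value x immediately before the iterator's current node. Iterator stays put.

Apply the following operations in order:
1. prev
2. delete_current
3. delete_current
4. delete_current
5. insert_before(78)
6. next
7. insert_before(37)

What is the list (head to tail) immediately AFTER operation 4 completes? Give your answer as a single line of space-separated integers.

Answer: 3 7 2

Derivation:
After 1 (prev): list=[8, 9, 5, 3, 7, 2] cursor@8
After 2 (delete_current): list=[9, 5, 3, 7, 2] cursor@9
After 3 (delete_current): list=[5, 3, 7, 2] cursor@5
After 4 (delete_current): list=[3, 7, 2] cursor@3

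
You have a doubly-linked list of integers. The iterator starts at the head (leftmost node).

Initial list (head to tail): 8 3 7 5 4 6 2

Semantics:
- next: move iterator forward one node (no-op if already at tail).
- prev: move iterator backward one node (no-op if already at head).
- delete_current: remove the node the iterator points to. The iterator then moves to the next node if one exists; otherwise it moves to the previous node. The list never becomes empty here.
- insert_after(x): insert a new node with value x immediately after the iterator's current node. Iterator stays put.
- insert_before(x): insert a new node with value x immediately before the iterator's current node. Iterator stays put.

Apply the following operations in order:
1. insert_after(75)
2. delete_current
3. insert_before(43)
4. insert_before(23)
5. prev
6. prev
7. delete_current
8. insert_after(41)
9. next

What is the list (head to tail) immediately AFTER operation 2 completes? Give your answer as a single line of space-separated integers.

After 1 (insert_after(75)): list=[8, 75, 3, 7, 5, 4, 6, 2] cursor@8
After 2 (delete_current): list=[75, 3, 7, 5, 4, 6, 2] cursor@75

Answer: 75 3 7 5 4 6 2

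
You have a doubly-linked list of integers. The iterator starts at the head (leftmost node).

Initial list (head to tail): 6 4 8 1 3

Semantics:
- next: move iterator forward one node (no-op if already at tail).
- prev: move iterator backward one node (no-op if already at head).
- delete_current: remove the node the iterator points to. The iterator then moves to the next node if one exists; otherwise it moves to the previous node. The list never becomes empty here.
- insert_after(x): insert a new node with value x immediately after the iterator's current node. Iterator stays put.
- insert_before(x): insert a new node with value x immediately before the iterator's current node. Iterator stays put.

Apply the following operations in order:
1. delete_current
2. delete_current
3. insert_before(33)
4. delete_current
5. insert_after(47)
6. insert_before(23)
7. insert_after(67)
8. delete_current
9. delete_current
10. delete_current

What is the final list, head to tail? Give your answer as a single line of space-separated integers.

Answer: 33 23 3

Derivation:
After 1 (delete_current): list=[4, 8, 1, 3] cursor@4
After 2 (delete_current): list=[8, 1, 3] cursor@8
After 3 (insert_before(33)): list=[33, 8, 1, 3] cursor@8
After 4 (delete_current): list=[33, 1, 3] cursor@1
After 5 (insert_after(47)): list=[33, 1, 47, 3] cursor@1
After 6 (insert_before(23)): list=[33, 23, 1, 47, 3] cursor@1
After 7 (insert_after(67)): list=[33, 23, 1, 67, 47, 3] cursor@1
After 8 (delete_current): list=[33, 23, 67, 47, 3] cursor@67
After 9 (delete_current): list=[33, 23, 47, 3] cursor@47
After 10 (delete_current): list=[33, 23, 3] cursor@3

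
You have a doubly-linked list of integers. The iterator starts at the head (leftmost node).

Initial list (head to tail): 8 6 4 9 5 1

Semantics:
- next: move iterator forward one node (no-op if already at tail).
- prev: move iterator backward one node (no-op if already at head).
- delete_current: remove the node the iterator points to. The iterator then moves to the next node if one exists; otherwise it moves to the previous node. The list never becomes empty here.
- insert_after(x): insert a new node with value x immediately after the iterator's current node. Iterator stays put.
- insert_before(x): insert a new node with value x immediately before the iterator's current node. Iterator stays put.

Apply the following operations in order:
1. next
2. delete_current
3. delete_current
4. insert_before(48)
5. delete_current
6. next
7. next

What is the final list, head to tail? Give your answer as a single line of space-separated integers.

Answer: 8 48 5 1

Derivation:
After 1 (next): list=[8, 6, 4, 9, 5, 1] cursor@6
After 2 (delete_current): list=[8, 4, 9, 5, 1] cursor@4
After 3 (delete_current): list=[8, 9, 5, 1] cursor@9
After 4 (insert_before(48)): list=[8, 48, 9, 5, 1] cursor@9
After 5 (delete_current): list=[8, 48, 5, 1] cursor@5
After 6 (next): list=[8, 48, 5, 1] cursor@1
After 7 (next): list=[8, 48, 5, 1] cursor@1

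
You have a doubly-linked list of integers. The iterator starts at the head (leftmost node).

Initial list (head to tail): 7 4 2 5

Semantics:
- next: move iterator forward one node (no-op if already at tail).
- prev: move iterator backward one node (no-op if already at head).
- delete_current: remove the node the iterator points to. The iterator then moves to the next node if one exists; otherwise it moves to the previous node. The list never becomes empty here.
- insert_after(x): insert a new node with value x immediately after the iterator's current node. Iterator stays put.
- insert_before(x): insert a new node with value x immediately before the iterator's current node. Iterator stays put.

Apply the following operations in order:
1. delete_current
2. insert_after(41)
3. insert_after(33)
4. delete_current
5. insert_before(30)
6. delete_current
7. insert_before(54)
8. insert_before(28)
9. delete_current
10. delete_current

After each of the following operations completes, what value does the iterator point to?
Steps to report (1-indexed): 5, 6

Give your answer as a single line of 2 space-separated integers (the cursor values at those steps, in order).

After 1 (delete_current): list=[4, 2, 5] cursor@4
After 2 (insert_after(41)): list=[4, 41, 2, 5] cursor@4
After 3 (insert_after(33)): list=[4, 33, 41, 2, 5] cursor@4
After 4 (delete_current): list=[33, 41, 2, 5] cursor@33
After 5 (insert_before(30)): list=[30, 33, 41, 2, 5] cursor@33
After 6 (delete_current): list=[30, 41, 2, 5] cursor@41
After 7 (insert_before(54)): list=[30, 54, 41, 2, 5] cursor@41
After 8 (insert_before(28)): list=[30, 54, 28, 41, 2, 5] cursor@41
After 9 (delete_current): list=[30, 54, 28, 2, 5] cursor@2
After 10 (delete_current): list=[30, 54, 28, 5] cursor@5

Answer: 33 41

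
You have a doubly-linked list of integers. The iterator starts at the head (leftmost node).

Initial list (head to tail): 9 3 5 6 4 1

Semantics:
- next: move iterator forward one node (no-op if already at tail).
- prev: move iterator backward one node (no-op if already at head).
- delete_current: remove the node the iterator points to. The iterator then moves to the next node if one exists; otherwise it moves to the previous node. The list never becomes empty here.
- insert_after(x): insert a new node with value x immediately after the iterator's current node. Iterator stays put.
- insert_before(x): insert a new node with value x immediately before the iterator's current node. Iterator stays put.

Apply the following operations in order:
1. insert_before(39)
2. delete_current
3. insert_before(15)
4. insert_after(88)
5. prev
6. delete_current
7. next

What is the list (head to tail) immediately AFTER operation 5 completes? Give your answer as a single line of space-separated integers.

Answer: 39 15 3 88 5 6 4 1

Derivation:
After 1 (insert_before(39)): list=[39, 9, 3, 5, 6, 4, 1] cursor@9
After 2 (delete_current): list=[39, 3, 5, 6, 4, 1] cursor@3
After 3 (insert_before(15)): list=[39, 15, 3, 5, 6, 4, 1] cursor@3
After 4 (insert_after(88)): list=[39, 15, 3, 88, 5, 6, 4, 1] cursor@3
After 5 (prev): list=[39, 15, 3, 88, 5, 6, 4, 1] cursor@15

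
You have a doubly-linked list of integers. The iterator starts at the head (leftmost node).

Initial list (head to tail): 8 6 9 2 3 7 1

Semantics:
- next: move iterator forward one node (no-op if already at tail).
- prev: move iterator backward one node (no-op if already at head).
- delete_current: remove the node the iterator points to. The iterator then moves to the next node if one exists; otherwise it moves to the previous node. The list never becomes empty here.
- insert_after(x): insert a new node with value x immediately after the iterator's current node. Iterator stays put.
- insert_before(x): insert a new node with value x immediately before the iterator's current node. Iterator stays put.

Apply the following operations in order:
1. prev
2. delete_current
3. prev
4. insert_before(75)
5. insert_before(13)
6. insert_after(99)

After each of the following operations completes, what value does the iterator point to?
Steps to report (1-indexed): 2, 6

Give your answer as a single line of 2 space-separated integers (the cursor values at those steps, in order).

Answer: 6 6

Derivation:
After 1 (prev): list=[8, 6, 9, 2, 3, 7, 1] cursor@8
After 2 (delete_current): list=[6, 9, 2, 3, 7, 1] cursor@6
After 3 (prev): list=[6, 9, 2, 3, 7, 1] cursor@6
After 4 (insert_before(75)): list=[75, 6, 9, 2, 3, 7, 1] cursor@6
After 5 (insert_before(13)): list=[75, 13, 6, 9, 2, 3, 7, 1] cursor@6
After 6 (insert_after(99)): list=[75, 13, 6, 99, 9, 2, 3, 7, 1] cursor@6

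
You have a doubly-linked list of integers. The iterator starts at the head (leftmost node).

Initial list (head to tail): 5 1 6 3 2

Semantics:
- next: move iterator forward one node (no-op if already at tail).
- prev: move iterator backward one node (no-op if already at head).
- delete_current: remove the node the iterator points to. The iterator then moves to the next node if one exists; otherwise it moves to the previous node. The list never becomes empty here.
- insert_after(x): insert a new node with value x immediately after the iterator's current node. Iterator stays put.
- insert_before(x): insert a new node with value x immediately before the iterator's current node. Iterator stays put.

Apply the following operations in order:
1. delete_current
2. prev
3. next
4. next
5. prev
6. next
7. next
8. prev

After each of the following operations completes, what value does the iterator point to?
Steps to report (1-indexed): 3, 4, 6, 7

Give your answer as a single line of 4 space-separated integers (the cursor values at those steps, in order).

Answer: 6 3 3 2

Derivation:
After 1 (delete_current): list=[1, 6, 3, 2] cursor@1
After 2 (prev): list=[1, 6, 3, 2] cursor@1
After 3 (next): list=[1, 6, 3, 2] cursor@6
After 4 (next): list=[1, 6, 3, 2] cursor@3
After 5 (prev): list=[1, 6, 3, 2] cursor@6
After 6 (next): list=[1, 6, 3, 2] cursor@3
After 7 (next): list=[1, 6, 3, 2] cursor@2
After 8 (prev): list=[1, 6, 3, 2] cursor@3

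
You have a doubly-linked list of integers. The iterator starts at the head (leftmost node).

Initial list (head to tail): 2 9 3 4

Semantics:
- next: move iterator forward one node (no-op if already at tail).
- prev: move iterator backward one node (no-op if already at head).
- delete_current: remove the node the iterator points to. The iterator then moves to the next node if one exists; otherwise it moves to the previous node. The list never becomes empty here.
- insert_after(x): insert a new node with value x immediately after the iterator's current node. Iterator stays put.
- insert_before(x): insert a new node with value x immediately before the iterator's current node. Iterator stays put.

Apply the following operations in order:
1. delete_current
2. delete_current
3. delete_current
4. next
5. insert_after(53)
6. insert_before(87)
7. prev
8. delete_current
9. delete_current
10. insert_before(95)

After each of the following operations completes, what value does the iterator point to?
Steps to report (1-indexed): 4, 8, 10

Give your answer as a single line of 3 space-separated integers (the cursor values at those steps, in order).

After 1 (delete_current): list=[9, 3, 4] cursor@9
After 2 (delete_current): list=[3, 4] cursor@3
After 3 (delete_current): list=[4] cursor@4
After 4 (next): list=[4] cursor@4
After 5 (insert_after(53)): list=[4, 53] cursor@4
After 6 (insert_before(87)): list=[87, 4, 53] cursor@4
After 7 (prev): list=[87, 4, 53] cursor@87
After 8 (delete_current): list=[4, 53] cursor@4
After 9 (delete_current): list=[53] cursor@53
After 10 (insert_before(95)): list=[95, 53] cursor@53

Answer: 4 4 53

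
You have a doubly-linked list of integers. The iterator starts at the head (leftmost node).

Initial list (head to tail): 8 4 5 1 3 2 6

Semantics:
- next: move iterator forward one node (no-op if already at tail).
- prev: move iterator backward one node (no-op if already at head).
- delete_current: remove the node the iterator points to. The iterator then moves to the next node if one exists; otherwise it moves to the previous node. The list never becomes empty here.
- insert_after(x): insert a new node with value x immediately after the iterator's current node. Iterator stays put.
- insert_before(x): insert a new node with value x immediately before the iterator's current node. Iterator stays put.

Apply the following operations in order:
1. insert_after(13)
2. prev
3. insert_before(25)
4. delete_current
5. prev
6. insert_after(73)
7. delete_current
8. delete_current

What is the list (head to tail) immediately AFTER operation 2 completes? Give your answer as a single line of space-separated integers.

After 1 (insert_after(13)): list=[8, 13, 4, 5, 1, 3, 2, 6] cursor@8
After 2 (prev): list=[8, 13, 4, 5, 1, 3, 2, 6] cursor@8

Answer: 8 13 4 5 1 3 2 6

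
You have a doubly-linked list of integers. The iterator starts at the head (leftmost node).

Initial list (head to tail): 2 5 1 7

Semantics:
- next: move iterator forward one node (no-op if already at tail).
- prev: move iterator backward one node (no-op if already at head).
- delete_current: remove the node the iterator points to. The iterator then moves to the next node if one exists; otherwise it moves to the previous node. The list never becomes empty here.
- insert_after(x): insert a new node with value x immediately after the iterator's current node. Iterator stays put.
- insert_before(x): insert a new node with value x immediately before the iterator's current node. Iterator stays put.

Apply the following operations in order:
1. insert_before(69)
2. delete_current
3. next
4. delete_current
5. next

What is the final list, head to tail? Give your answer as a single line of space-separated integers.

After 1 (insert_before(69)): list=[69, 2, 5, 1, 7] cursor@2
After 2 (delete_current): list=[69, 5, 1, 7] cursor@5
After 3 (next): list=[69, 5, 1, 7] cursor@1
After 4 (delete_current): list=[69, 5, 7] cursor@7
After 5 (next): list=[69, 5, 7] cursor@7

Answer: 69 5 7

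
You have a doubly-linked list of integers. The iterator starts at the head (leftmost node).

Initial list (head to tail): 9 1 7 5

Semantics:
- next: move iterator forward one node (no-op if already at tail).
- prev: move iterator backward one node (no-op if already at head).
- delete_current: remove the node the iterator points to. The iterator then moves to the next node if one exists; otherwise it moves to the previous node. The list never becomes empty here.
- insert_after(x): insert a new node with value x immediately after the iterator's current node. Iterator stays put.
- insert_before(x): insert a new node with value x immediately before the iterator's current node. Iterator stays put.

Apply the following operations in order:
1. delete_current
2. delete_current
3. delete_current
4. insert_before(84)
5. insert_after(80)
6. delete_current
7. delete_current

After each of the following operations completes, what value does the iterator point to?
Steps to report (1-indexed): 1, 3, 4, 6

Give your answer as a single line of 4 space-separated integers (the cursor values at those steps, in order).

Answer: 1 5 5 80

Derivation:
After 1 (delete_current): list=[1, 7, 5] cursor@1
After 2 (delete_current): list=[7, 5] cursor@7
After 3 (delete_current): list=[5] cursor@5
After 4 (insert_before(84)): list=[84, 5] cursor@5
After 5 (insert_after(80)): list=[84, 5, 80] cursor@5
After 6 (delete_current): list=[84, 80] cursor@80
After 7 (delete_current): list=[84] cursor@84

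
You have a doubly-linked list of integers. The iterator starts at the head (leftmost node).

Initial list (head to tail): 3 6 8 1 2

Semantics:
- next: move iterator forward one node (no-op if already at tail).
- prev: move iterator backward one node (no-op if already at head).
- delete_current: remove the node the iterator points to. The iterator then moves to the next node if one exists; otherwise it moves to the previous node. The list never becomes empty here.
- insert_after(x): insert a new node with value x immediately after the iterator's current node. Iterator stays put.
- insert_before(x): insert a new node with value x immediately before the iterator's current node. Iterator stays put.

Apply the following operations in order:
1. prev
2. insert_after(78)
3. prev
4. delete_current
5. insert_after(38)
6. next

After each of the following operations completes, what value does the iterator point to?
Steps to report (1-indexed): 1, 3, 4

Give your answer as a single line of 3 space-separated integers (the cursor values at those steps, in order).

Answer: 3 3 78

Derivation:
After 1 (prev): list=[3, 6, 8, 1, 2] cursor@3
After 2 (insert_after(78)): list=[3, 78, 6, 8, 1, 2] cursor@3
After 3 (prev): list=[3, 78, 6, 8, 1, 2] cursor@3
After 4 (delete_current): list=[78, 6, 8, 1, 2] cursor@78
After 5 (insert_after(38)): list=[78, 38, 6, 8, 1, 2] cursor@78
After 6 (next): list=[78, 38, 6, 8, 1, 2] cursor@38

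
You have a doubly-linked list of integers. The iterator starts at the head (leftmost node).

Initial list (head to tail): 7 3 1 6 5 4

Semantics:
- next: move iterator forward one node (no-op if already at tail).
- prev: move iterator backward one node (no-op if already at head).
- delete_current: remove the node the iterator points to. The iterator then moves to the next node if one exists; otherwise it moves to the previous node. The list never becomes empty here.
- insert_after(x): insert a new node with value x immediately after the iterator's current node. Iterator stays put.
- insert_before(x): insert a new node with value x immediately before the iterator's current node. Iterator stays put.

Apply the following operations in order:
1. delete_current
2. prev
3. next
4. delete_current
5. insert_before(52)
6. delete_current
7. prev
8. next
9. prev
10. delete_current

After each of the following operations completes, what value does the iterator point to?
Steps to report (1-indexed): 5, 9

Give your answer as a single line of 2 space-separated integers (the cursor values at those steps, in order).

Answer: 6 52

Derivation:
After 1 (delete_current): list=[3, 1, 6, 5, 4] cursor@3
After 2 (prev): list=[3, 1, 6, 5, 4] cursor@3
After 3 (next): list=[3, 1, 6, 5, 4] cursor@1
After 4 (delete_current): list=[3, 6, 5, 4] cursor@6
After 5 (insert_before(52)): list=[3, 52, 6, 5, 4] cursor@6
After 6 (delete_current): list=[3, 52, 5, 4] cursor@5
After 7 (prev): list=[3, 52, 5, 4] cursor@52
After 8 (next): list=[3, 52, 5, 4] cursor@5
After 9 (prev): list=[3, 52, 5, 4] cursor@52
After 10 (delete_current): list=[3, 5, 4] cursor@5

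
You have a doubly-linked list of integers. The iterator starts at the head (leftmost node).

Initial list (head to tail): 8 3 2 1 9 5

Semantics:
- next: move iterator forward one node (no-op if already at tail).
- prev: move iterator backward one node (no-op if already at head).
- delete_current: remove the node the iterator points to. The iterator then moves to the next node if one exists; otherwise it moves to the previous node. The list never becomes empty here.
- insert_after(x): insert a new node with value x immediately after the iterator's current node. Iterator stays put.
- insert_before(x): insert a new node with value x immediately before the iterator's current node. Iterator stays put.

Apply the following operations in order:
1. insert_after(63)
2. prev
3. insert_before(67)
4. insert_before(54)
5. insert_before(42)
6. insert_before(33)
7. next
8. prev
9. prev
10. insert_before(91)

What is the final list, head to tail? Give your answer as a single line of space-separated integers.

Answer: 67 54 42 91 33 8 63 3 2 1 9 5

Derivation:
After 1 (insert_after(63)): list=[8, 63, 3, 2, 1, 9, 5] cursor@8
After 2 (prev): list=[8, 63, 3, 2, 1, 9, 5] cursor@8
After 3 (insert_before(67)): list=[67, 8, 63, 3, 2, 1, 9, 5] cursor@8
After 4 (insert_before(54)): list=[67, 54, 8, 63, 3, 2, 1, 9, 5] cursor@8
After 5 (insert_before(42)): list=[67, 54, 42, 8, 63, 3, 2, 1, 9, 5] cursor@8
After 6 (insert_before(33)): list=[67, 54, 42, 33, 8, 63, 3, 2, 1, 9, 5] cursor@8
After 7 (next): list=[67, 54, 42, 33, 8, 63, 3, 2, 1, 9, 5] cursor@63
After 8 (prev): list=[67, 54, 42, 33, 8, 63, 3, 2, 1, 9, 5] cursor@8
After 9 (prev): list=[67, 54, 42, 33, 8, 63, 3, 2, 1, 9, 5] cursor@33
After 10 (insert_before(91)): list=[67, 54, 42, 91, 33, 8, 63, 3, 2, 1, 9, 5] cursor@33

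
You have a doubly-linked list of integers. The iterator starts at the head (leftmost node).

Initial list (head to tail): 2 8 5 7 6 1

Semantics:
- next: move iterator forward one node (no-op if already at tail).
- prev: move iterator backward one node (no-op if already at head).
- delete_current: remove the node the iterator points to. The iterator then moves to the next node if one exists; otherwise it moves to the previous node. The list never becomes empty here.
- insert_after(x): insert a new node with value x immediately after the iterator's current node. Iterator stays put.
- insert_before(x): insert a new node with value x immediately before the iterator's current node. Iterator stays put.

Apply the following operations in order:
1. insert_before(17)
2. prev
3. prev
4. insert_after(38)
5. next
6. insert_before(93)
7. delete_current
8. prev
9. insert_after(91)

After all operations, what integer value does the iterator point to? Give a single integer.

Answer: 93

Derivation:
After 1 (insert_before(17)): list=[17, 2, 8, 5, 7, 6, 1] cursor@2
After 2 (prev): list=[17, 2, 8, 5, 7, 6, 1] cursor@17
After 3 (prev): list=[17, 2, 8, 5, 7, 6, 1] cursor@17
After 4 (insert_after(38)): list=[17, 38, 2, 8, 5, 7, 6, 1] cursor@17
After 5 (next): list=[17, 38, 2, 8, 5, 7, 6, 1] cursor@38
After 6 (insert_before(93)): list=[17, 93, 38, 2, 8, 5, 7, 6, 1] cursor@38
After 7 (delete_current): list=[17, 93, 2, 8, 5, 7, 6, 1] cursor@2
After 8 (prev): list=[17, 93, 2, 8, 5, 7, 6, 1] cursor@93
After 9 (insert_after(91)): list=[17, 93, 91, 2, 8, 5, 7, 6, 1] cursor@93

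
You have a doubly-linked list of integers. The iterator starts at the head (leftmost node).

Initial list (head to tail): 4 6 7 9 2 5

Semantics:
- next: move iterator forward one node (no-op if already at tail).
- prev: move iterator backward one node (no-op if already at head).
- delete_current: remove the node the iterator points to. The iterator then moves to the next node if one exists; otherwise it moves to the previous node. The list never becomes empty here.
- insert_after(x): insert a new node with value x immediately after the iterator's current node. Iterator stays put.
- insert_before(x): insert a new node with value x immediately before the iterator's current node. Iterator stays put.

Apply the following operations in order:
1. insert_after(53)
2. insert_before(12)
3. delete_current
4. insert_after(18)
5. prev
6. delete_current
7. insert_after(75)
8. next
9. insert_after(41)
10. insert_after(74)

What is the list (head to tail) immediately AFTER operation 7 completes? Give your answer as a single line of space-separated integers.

Answer: 53 75 18 6 7 9 2 5

Derivation:
After 1 (insert_after(53)): list=[4, 53, 6, 7, 9, 2, 5] cursor@4
After 2 (insert_before(12)): list=[12, 4, 53, 6, 7, 9, 2, 5] cursor@4
After 3 (delete_current): list=[12, 53, 6, 7, 9, 2, 5] cursor@53
After 4 (insert_after(18)): list=[12, 53, 18, 6, 7, 9, 2, 5] cursor@53
After 5 (prev): list=[12, 53, 18, 6, 7, 9, 2, 5] cursor@12
After 6 (delete_current): list=[53, 18, 6, 7, 9, 2, 5] cursor@53
After 7 (insert_after(75)): list=[53, 75, 18, 6, 7, 9, 2, 5] cursor@53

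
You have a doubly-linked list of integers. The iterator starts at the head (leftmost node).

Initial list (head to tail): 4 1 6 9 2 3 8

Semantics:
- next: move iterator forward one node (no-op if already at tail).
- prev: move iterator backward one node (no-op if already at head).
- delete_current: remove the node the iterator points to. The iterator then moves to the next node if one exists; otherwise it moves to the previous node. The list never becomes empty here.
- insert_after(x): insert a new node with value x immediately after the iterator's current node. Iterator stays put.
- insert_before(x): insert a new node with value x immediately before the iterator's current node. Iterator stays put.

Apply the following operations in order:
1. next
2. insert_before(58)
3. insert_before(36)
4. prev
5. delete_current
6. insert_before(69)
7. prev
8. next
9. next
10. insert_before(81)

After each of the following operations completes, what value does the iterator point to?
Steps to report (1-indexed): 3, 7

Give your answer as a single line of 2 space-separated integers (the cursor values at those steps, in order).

Answer: 1 69

Derivation:
After 1 (next): list=[4, 1, 6, 9, 2, 3, 8] cursor@1
After 2 (insert_before(58)): list=[4, 58, 1, 6, 9, 2, 3, 8] cursor@1
After 3 (insert_before(36)): list=[4, 58, 36, 1, 6, 9, 2, 3, 8] cursor@1
After 4 (prev): list=[4, 58, 36, 1, 6, 9, 2, 3, 8] cursor@36
After 5 (delete_current): list=[4, 58, 1, 6, 9, 2, 3, 8] cursor@1
After 6 (insert_before(69)): list=[4, 58, 69, 1, 6, 9, 2, 3, 8] cursor@1
After 7 (prev): list=[4, 58, 69, 1, 6, 9, 2, 3, 8] cursor@69
After 8 (next): list=[4, 58, 69, 1, 6, 9, 2, 3, 8] cursor@1
After 9 (next): list=[4, 58, 69, 1, 6, 9, 2, 3, 8] cursor@6
After 10 (insert_before(81)): list=[4, 58, 69, 1, 81, 6, 9, 2, 3, 8] cursor@6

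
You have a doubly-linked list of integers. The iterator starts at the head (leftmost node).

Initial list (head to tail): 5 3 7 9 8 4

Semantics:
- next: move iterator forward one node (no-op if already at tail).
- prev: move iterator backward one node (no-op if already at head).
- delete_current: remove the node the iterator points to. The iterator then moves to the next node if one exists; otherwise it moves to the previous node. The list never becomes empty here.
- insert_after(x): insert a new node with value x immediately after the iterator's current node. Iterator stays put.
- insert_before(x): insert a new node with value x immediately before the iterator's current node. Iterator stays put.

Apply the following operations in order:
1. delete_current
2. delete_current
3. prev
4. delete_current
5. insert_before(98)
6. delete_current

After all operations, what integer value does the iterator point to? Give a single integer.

After 1 (delete_current): list=[3, 7, 9, 8, 4] cursor@3
After 2 (delete_current): list=[7, 9, 8, 4] cursor@7
After 3 (prev): list=[7, 9, 8, 4] cursor@7
After 4 (delete_current): list=[9, 8, 4] cursor@9
After 5 (insert_before(98)): list=[98, 9, 8, 4] cursor@9
After 6 (delete_current): list=[98, 8, 4] cursor@8

Answer: 8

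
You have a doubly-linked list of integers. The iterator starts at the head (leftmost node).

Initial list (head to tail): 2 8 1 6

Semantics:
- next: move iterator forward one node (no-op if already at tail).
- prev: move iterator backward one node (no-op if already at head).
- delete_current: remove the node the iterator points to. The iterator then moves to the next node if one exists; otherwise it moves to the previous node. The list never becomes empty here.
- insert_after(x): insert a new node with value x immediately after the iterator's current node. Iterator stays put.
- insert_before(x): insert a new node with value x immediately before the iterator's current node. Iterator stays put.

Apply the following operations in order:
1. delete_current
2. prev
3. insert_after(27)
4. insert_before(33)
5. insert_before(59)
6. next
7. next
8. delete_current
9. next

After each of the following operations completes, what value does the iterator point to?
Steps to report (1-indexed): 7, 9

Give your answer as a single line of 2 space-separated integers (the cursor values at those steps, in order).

After 1 (delete_current): list=[8, 1, 6] cursor@8
After 2 (prev): list=[8, 1, 6] cursor@8
After 3 (insert_after(27)): list=[8, 27, 1, 6] cursor@8
After 4 (insert_before(33)): list=[33, 8, 27, 1, 6] cursor@8
After 5 (insert_before(59)): list=[33, 59, 8, 27, 1, 6] cursor@8
After 6 (next): list=[33, 59, 8, 27, 1, 6] cursor@27
After 7 (next): list=[33, 59, 8, 27, 1, 6] cursor@1
After 8 (delete_current): list=[33, 59, 8, 27, 6] cursor@6
After 9 (next): list=[33, 59, 8, 27, 6] cursor@6

Answer: 1 6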